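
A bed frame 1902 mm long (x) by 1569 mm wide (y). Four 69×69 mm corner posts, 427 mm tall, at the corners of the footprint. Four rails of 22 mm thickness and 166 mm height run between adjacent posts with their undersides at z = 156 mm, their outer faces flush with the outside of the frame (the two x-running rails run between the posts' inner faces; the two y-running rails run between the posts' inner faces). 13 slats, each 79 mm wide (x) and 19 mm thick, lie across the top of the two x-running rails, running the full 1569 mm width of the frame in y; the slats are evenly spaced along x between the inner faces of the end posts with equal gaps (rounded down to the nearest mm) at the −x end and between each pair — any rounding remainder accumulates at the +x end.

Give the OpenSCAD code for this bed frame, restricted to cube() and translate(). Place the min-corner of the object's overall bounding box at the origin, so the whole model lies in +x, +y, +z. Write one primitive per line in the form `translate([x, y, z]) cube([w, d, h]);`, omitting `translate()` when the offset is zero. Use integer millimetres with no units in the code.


cube([69, 69, 427]);
translate([0, 1500, 0]) cube([69, 69, 427]);
translate([1833, 0, 0]) cube([69, 69, 427]);
translate([1833, 1500, 0]) cube([69, 69, 427]);
translate([69, 0, 156]) cube([1764, 22, 166]);
translate([69, 1547, 156]) cube([1764, 22, 166]);
translate([0, 69, 156]) cube([22, 1431, 166]);
translate([1880, 69, 156]) cube([22, 1431, 166]);
translate([121, 0, 322]) cube([79, 1569, 19]);
translate([252, 0, 322]) cube([79, 1569, 19]);
translate([383, 0, 322]) cube([79, 1569, 19]);
translate([514, 0, 322]) cube([79, 1569, 19]);
translate([645, 0, 322]) cube([79, 1569, 19]);
translate([776, 0, 322]) cube([79, 1569, 19]);
translate([907, 0, 322]) cube([79, 1569, 19]);
translate([1038, 0, 322]) cube([79, 1569, 19]);
translate([1169, 0, 322]) cube([79, 1569, 19]);
translate([1300, 0, 322]) cube([79, 1569, 19]);
translate([1431, 0, 322]) cube([79, 1569, 19]);
translate([1562, 0, 322]) cube([79, 1569, 19]);
translate([1693, 0, 322]) cube([79, 1569, 19]);


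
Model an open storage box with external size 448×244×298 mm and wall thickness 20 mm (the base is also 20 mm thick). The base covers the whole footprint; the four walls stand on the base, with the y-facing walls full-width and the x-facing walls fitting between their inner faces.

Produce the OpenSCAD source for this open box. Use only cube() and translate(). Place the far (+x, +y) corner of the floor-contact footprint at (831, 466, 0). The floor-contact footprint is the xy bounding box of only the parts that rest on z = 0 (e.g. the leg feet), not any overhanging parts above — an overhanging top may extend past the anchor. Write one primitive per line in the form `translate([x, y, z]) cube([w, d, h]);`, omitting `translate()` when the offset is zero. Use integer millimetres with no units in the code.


translate([383, 222, 0]) cube([448, 244, 20]);
translate([383, 222, 20]) cube([448, 20, 278]);
translate([383, 446, 20]) cube([448, 20, 278]);
translate([383, 242, 20]) cube([20, 204, 278]);
translate([811, 242, 20]) cube([20, 204, 278]);


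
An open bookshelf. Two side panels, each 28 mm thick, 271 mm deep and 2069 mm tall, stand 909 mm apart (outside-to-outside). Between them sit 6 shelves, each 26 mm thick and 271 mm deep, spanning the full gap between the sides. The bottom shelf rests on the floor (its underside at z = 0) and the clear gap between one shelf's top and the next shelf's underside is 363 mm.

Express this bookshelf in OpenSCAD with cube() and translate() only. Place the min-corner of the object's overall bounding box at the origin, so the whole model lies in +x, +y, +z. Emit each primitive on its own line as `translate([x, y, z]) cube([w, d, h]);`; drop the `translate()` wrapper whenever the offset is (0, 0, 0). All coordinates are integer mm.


cube([28, 271, 2069]);
translate([881, 0, 0]) cube([28, 271, 2069]);
translate([28, 0, 0]) cube([853, 271, 26]);
translate([28, 0, 389]) cube([853, 271, 26]);
translate([28, 0, 778]) cube([853, 271, 26]);
translate([28, 0, 1167]) cube([853, 271, 26]);
translate([28, 0, 1556]) cube([853, 271, 26]);
translate([28, 0, 1945]) cube([853, 271, 26]);


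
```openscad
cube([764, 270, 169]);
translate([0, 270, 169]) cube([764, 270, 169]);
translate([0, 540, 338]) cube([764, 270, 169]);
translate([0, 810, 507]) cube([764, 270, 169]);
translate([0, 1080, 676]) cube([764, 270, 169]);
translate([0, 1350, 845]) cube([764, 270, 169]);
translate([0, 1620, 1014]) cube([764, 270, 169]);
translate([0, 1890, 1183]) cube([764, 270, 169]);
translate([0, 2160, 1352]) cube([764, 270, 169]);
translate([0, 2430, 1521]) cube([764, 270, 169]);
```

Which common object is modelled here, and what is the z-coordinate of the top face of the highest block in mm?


A staircase. The total rise is 1690 mm.

10 identical blocks, each offset up and back from the previous — a staircase. Each step is 169 mm tall and there are 10 of them, so the total rise is 10 × 169 = 1690 mm.


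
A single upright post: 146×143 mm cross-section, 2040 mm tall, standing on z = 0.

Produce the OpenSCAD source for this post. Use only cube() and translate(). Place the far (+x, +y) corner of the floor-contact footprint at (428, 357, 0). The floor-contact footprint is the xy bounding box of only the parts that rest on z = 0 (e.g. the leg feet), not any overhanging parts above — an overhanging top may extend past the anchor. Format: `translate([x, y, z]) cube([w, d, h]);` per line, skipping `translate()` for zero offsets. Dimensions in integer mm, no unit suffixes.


translate([282, 214, 0]) cube([146, 143, 2040]);


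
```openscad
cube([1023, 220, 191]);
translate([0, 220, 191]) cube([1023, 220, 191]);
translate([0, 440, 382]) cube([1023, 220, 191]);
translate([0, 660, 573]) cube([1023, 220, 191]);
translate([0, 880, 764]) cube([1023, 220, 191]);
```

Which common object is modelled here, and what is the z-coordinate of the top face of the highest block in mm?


A staircase. The total rise is 955 mm.

5 identical blocks, each offset up and back from the previous — a staircase. Each step is 191 mm tall and there are 5 of them, so the total rise is 5 × 191 = 955 mm.


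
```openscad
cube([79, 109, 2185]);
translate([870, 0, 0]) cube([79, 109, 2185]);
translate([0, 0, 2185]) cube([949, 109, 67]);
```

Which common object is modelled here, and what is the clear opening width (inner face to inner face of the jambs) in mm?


A door frame. The clear opening width is 791 mm.

Two 2185 mm tall posts with a header on top — a door frame. The left jamb is 79 mm wide at x = 0; the right jamb starts at x = 870. The clear opening is 870 − 79 = 791 mm.


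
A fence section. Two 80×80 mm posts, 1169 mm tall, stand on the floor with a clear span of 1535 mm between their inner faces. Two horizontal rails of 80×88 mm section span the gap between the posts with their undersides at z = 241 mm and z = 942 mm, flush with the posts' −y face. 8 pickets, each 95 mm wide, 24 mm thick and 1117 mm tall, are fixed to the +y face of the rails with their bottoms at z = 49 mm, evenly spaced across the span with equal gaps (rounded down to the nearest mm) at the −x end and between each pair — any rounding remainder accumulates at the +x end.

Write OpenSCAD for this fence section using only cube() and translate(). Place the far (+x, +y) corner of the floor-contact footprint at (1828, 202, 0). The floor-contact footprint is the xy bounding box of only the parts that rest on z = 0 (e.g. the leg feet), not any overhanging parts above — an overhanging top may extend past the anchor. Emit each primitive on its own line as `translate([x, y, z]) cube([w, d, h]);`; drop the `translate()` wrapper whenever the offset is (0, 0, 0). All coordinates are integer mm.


translate([133, 122, 0]) cube([80, 80, 1169]);
translate([1748, 122, 0]) cube([80, 80, 1169]);
translate([213, 122, 241]) cube([1535, 80, 88]);
translate([213, 122, 942]) cube([1535, 80, 88]);
translate([299, 202, 49]) cube([95, 24, 1117]);
translate([480, 202, 49]) cube([95, 24, 1117]);
translate([661, 202, 49]) cube([95, 24, 1117]);
translate([842, 202, 49]) cube([95, 24, 1117]);
translate([1023, 202, 49]) cube([95, 24, 1117]);
translate([1204, 202, 49]) cube([95, 24, 1117]);
translate([1385, 202, 49]) cube([95, 24, 1117]);
translate([1566, 202, 49]) cube([95, 24, 1117]);


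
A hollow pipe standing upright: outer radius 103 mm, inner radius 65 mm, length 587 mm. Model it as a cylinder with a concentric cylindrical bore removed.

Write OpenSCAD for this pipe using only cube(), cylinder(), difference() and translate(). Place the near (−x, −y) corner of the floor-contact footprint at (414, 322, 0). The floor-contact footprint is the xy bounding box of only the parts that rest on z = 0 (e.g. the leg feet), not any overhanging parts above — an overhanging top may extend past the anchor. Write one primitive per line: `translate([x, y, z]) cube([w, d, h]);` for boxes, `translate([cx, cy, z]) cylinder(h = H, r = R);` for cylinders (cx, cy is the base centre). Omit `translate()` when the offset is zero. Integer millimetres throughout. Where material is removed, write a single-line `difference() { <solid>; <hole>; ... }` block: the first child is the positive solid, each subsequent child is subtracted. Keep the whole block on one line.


difference() { translate([517, 425, 0]) cylinder(h = 587, r = 103); translate([517, 425, 0]) cylinder(h = 587, r = 65); }


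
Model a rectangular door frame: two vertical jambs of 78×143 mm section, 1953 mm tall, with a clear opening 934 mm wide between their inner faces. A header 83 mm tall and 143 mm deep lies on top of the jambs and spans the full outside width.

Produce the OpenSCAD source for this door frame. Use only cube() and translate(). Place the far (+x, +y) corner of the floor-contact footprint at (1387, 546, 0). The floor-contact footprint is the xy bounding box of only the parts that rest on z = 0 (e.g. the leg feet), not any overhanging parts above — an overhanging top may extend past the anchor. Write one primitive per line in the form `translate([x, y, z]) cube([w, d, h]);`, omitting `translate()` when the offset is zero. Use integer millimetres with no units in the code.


translate([297, 403, 0]) cube([78, 143, 1953]);
translate([1309, 403, 0]) cube([78, 143, 1953]);
translate([297, 403, 1953]) cube([1090, 143, 83]);


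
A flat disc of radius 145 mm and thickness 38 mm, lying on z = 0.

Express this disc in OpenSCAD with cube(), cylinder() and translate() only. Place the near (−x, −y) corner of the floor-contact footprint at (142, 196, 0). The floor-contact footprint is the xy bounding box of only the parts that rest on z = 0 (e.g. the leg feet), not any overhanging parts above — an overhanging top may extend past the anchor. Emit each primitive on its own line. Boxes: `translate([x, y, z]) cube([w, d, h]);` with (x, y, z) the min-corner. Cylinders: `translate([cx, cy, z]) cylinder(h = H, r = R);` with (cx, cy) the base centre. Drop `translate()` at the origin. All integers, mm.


translate([287, 341, 0]) cylinder(h = 38, r = 145);


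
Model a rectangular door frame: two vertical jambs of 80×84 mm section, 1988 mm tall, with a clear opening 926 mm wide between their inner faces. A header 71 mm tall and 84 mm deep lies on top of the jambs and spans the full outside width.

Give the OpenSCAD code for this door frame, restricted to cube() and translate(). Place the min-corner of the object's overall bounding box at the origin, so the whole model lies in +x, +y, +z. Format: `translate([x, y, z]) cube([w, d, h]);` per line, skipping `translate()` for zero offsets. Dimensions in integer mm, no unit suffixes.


cube([80, 84, 1988]);
translate([1006, 0, 0]) cube([80, 84, 1988]);
translate([0, 0, 1988]) cube([1086, 84, 71]);


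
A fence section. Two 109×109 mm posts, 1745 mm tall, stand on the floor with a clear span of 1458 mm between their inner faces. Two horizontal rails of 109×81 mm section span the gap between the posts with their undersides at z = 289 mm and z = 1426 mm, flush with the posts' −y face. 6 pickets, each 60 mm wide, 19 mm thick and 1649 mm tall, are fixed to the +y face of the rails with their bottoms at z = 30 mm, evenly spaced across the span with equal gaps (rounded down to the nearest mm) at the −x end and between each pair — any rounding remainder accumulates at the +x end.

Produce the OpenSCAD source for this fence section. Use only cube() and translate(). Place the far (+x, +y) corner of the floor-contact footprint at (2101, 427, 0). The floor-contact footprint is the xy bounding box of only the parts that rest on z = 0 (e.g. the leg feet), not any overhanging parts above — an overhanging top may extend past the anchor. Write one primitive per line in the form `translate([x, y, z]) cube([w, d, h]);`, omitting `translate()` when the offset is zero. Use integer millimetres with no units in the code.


translate([425, 318, 0]) cube([109, 109, 1745]);
translate([1992, 318, 0]) cube([109, 109, 1745]);
translate([534, 318, 289]) cube([1458, 109, 81]);
translate([534, 318, 1426]) cube([1458, 109, 81]);
translate([690, 427, 30]) cube([60, 19, 1649]);
translate([906, 427, 30]) cube([60, 19, 1649]);
translate([1122, 427, 30]) cube([60, 19, 1649]);
translate([1338, 427, 30]) cube([60, 19, 1649]);
translate([1554, 427, 30]) cube([60, 19, 1649]);
translate([1770, 427, 30]) cube([60, 19, 1649]);


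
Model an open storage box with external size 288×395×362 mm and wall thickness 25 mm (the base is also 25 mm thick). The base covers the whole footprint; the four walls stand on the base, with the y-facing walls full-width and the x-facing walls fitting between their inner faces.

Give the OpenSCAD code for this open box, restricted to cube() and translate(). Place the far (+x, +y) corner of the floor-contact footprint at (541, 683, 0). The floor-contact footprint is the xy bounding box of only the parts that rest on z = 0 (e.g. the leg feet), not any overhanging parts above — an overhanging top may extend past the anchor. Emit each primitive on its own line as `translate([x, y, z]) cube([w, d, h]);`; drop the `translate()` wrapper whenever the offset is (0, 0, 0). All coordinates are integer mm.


translate([253, 288, 0]) cube([288, 395, 25]);
translate([253, 288, 25]) cube([288, 25, 337]);
translate([253, 658, 25]) cube([288, 25, 337]);
translate([253, 313, 25]) cube([25, 345, 337]);
translate([516, 313, 25]) cube([25, 345, 337]);


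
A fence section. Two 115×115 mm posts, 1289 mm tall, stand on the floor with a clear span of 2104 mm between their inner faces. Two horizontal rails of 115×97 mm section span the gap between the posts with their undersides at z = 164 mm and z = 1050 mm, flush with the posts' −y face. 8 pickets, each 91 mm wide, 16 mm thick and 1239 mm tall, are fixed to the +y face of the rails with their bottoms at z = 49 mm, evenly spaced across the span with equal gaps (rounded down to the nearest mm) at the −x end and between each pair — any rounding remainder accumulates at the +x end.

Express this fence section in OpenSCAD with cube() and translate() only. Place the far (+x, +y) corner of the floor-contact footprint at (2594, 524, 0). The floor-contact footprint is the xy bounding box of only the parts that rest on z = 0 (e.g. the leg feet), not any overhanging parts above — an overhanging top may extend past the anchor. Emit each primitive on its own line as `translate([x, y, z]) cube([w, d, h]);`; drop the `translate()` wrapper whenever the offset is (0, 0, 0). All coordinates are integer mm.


translate([260, 409, 0]) cube([115, 115, 1289]);
translate([2479, 409, 0]) cube([115, 115, 1289]);
translate([375, 409, 164]) cube([2104, 115, 97]);
translate([375, 409, 1050]) cube([2104, 115, 97]);
translate([527, 524, 49]) cube([91, 16, 1239]);
translate([770, 524, 49]) cube([91, 16, 1239]);
translate([1013, 524, 49]) cube([91, 16, 1239]);
translate([1256, 524, 49]) cube([91, 16, 1239]);
translate([1499, 524, 49]) cube([91, 16, 1239]);
translate([1742, 524, 49]) cube([91, 16, 1239]);
translate([1985, 524, 49]) cube([91, 16, 1239]);
translate([2228, 524, 49]) cube([91, 16, 1239]);


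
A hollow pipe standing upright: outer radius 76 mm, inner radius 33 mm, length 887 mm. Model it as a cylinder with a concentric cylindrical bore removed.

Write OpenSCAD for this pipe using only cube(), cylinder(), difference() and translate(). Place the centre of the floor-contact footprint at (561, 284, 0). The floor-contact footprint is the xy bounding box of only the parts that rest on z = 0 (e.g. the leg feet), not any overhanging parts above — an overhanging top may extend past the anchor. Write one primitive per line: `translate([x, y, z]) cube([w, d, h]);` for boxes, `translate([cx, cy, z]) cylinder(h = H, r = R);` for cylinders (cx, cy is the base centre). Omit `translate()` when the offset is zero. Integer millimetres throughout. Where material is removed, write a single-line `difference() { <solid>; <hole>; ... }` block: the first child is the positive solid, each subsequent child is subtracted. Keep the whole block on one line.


difference() { translate([561, 284, 0]) cylinder(h = 887, r = 76); translate([561, 284, 0]) cylinder(h = 887, r = 33); }


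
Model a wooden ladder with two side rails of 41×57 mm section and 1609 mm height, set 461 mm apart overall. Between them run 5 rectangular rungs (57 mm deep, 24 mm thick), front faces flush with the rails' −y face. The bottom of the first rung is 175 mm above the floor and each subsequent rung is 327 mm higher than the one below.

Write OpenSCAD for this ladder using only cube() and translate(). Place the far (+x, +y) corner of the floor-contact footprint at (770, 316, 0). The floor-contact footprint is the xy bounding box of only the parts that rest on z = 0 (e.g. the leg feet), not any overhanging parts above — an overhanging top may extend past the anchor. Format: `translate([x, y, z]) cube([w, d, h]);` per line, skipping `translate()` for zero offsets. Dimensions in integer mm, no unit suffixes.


translate([309, 259, 0]) cube([41, 57, 1609]);
translate([729, 259, 0]) cube([41, 57, 1609]);
translate([350, 259, 175]) cube([379, 57, 24]);
translate([350, 259, 502]) cube([379, 57, 24]);
translate([350, 259, 829]) cube([379, 57, 24]);
translate([350, 259, 1156]) cube([379, 57, 24]);
translate([350, 259, 1483]) cube([379, 57, 24]);


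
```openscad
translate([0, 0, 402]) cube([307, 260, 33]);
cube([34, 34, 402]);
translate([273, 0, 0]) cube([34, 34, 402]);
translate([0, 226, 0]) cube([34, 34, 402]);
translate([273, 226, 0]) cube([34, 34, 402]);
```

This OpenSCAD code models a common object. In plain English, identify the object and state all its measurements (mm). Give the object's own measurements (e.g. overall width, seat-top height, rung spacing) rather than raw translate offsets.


A simple wooden stool: a rectangular seat 307 mm (x) by 260 mm (y), 33 mm thick, top face at z = 435 mm, on four square legs, each 34×34 mm in cross-section. The legs rest on z = 0, each flush with a corner of the seat.


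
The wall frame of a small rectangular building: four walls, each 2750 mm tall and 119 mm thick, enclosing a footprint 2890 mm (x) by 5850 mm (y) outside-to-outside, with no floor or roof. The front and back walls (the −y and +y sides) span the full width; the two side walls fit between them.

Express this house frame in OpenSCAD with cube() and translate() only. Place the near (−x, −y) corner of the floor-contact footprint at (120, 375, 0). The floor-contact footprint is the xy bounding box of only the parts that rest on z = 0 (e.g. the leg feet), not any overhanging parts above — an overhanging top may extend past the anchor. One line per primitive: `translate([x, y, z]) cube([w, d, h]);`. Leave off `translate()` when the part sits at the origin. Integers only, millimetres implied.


translate([120, 375, 0]) cube([2890, 119, 2750]);
translate([120, 6106, 0]) cube([2890, 119, 2750]);
translate([120, 494, 0]) cube([119, 5612, 2750]);
translate([2891, 494, 0]) cube([119, 5612, 2750]);


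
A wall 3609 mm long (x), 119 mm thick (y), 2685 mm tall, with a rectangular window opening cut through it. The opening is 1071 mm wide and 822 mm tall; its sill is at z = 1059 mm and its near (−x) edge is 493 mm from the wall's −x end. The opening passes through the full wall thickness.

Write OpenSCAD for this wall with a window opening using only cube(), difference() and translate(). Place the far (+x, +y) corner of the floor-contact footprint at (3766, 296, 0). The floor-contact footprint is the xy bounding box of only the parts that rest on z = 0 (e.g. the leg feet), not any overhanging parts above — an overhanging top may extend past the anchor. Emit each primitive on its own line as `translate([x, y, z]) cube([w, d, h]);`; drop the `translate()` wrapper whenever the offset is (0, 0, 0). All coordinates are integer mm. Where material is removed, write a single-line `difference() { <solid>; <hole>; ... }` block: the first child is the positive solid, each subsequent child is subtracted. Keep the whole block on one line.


difference() { translate([157, 177, 0]) cube([3609, 119, 2685]); translate([650, 177, 1059]) cube([1071, 119, 822]); }


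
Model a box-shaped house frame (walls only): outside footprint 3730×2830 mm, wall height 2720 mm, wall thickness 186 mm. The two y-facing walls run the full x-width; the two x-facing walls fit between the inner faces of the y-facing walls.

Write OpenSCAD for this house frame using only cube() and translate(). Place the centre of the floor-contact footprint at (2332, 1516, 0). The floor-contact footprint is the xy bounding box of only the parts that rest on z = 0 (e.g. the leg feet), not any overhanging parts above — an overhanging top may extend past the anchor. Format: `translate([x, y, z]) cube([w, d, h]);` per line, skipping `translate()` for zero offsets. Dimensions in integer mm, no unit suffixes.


translate([467, 101, 0]) cube([3730, 186, 2720]);
translate([467, 2745, 0]) cube([3730, 186, 2720]);
translate([467, 287, 0]) cube([186, 2458, 2720]);
translate([4011, 287, 0]) cube([186, 2458, 2720]);


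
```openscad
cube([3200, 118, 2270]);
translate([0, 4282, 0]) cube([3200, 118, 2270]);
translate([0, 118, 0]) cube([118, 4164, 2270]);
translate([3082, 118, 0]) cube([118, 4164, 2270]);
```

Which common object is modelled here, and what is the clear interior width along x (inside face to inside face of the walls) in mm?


A house (or room) frame. The interior width is 2964 mm.

Four 2270 mm walls enclosing a rectangle with no floor or roof — a room or house frame. Outside width is 3200 mm and wall thickness is 118 mm, so the interior width is 3200 − 2 × 118 = 2964 mm.


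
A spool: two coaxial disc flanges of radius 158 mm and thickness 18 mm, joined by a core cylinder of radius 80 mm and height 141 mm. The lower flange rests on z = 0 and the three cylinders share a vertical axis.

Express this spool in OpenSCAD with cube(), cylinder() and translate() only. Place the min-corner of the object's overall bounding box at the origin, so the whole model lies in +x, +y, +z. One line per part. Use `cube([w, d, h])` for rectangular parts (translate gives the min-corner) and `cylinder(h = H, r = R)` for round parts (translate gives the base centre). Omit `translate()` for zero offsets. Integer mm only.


translate([158, 158, 0]) cylinder(h = 18, r = 158);
translate([158, 158, 18]) cylinder(h = 141, r = 80);
translate([158, 158, 159]) cylinder(h = 18, r = 158);


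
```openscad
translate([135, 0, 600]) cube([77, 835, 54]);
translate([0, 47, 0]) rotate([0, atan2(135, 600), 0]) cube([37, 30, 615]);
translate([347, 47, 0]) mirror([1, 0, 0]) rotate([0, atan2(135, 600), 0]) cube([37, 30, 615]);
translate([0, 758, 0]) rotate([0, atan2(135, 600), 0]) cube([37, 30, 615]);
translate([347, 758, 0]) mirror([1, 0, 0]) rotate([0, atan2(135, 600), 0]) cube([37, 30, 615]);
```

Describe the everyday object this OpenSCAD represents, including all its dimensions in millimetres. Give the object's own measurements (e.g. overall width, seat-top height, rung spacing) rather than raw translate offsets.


A sawhorse. A 77×835×54 mm beam (x, y, z) sits on two A-frame leg pairs. Each pair is two raked legs of 37×30 mm section (30 mm along y) splaying symmetrically in x. Each leg rises 600 mm vertically over 135 mm of horizontal reach and is 615 mm long along its own axis. Every leg's outer bottom edge rests on the floor and its outer top edge meets a bottom edge of the beam — the left legs (tilting toward +x) meet the beam's −x bottom edge, the right legs (their mirror images, tilting toward −x) meet its +x bottom edge — so the leg tops tuck under the beam, the beam's underside is 600 mm above the floor, and the feet are 347 mm apart outside-to-outside with the beam centred between them. The two leg pairs are set in 47 mm from either end of the beam.


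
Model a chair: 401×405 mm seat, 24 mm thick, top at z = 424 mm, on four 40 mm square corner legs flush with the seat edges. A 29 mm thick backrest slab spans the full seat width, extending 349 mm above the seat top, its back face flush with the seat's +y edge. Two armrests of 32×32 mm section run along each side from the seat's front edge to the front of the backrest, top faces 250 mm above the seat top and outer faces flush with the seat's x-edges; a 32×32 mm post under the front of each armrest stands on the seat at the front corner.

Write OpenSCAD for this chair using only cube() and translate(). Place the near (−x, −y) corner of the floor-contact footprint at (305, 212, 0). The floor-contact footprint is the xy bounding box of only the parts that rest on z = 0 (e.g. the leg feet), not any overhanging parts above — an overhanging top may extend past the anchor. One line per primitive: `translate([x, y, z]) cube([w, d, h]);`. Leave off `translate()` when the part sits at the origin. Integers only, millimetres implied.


translate([305, 212, 400]) cube([401, 405, 24]);
translate([305, 212, 0]) cube([40, 40, 400]);
translate([666, 212, 0]) cube([40, 40, 400]);
translate([305, 577, 0]) cube([40, 40, 400]);
translate([666, 577, 0]) cube([40, 40, 400]);
translate([305, 588, 424]) cube([401, 29, 349]);
translate([305, 212, 642]) cube([32, 376, 32]);
translate([674, 212, 642]) cube([32, 376, 32]);
translate([305, 212, 424]) cube([32, 32, 218]);
translate([674, 212, 424]) cube([32, 32, 218]);


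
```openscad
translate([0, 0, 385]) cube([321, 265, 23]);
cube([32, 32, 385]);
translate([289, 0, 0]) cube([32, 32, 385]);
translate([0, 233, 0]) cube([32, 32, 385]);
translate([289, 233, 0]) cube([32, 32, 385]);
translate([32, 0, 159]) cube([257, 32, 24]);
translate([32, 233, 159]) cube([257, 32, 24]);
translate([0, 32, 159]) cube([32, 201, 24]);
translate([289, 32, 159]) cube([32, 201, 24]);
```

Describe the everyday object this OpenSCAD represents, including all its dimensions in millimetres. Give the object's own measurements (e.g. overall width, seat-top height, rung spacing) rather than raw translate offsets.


A four-legged stool. The seat is a 321×265×23 mm slab whose top surface is at z = 408 mm; four square legs, each 32×32 mm in cross-section, run from the floor (z = 0) to the underside of the seat, each flush with a corner of the seat. Four stretchers, 32 mm wide and 24 mm tall, connect adjacent legs with their undersides at z = 159 mm, each running between the inner faces of the legs it joins and aligned with the legs' outer faces on the other axis.


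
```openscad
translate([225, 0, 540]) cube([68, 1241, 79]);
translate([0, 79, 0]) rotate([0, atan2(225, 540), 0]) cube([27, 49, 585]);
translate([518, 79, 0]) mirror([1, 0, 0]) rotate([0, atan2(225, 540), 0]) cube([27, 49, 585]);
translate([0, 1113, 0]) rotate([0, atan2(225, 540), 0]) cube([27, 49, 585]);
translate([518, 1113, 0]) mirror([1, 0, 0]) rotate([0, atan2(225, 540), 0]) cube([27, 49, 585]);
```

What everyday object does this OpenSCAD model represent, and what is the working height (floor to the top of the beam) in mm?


A sawhorse. The overall height is 619 mm.

A beam across two mirrored pairs of raked legs — a sawhorse. The beam's underside is at z = 540 (matching the legs' vertical rise in atan2(225, 540)) and the beam is 79 mm tall, so its top is at 540 + 79 = 619 mm. The raked legs top out at the beam's underside, so that is the highest point.


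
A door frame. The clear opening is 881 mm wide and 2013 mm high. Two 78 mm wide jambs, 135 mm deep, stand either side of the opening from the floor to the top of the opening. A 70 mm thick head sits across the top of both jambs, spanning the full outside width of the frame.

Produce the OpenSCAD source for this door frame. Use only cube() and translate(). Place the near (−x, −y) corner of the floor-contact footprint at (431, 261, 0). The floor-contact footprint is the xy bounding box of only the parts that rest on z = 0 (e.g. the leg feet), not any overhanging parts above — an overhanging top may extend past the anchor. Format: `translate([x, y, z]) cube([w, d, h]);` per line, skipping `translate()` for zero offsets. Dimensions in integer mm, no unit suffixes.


translate([431, 261, 0]) cube([78, 135, 2013]);
translate([1390, 261, 0]) cube([78, 135, 2013]);
translate([431, 261, 2013]) cube([1037, 135, 70]);


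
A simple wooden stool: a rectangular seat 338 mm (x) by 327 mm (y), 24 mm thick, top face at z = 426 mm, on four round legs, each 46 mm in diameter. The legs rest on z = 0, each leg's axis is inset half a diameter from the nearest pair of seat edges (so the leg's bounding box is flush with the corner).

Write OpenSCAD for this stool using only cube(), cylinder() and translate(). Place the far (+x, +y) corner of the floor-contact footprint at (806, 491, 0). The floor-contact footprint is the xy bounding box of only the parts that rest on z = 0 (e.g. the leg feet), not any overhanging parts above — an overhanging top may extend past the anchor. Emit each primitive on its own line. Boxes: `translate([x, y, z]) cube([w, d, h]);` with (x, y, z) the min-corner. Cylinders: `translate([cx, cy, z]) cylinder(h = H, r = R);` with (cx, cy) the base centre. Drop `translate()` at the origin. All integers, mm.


// leg_h = 426 - 24 = 402
translate([468, 164, 402]) cube([338, 327, 24]);
translate([491, 187, 0]) cylinder(h = 402, r = 23);
translate([783, 187, 0]) cylinder(h = 402, r = 23);
translate([491, 468, 0]) cylinder(h = 402, r = 23);
translate([783, 468, 0]) cylinder(h = 402, r = 23);


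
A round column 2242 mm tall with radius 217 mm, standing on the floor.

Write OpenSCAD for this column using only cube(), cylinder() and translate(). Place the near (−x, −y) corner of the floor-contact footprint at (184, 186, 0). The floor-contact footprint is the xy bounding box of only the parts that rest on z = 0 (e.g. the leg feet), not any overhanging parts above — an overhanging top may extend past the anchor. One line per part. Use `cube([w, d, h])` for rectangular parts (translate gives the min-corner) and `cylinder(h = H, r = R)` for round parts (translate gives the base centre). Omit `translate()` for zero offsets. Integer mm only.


translate([401, 403, 0]) cylinder(h = 2242, r = 217);


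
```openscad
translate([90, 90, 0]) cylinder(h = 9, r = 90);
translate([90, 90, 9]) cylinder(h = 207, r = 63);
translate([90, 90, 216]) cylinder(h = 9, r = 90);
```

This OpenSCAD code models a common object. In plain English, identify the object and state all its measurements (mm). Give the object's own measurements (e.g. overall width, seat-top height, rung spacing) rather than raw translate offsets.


A spool: two coaxial disc flanges of radius 90 mm and thickness 9 mm, joined by a core cylinder of radius 63 mm and height 207 mm. The lower flange rests on z = 0 and the three cylinders share a vertical axis.


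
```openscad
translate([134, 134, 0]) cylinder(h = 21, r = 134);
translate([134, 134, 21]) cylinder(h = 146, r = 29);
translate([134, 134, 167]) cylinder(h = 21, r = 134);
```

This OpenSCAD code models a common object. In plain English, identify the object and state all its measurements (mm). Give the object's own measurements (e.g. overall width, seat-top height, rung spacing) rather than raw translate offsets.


A spool: two coaxial disc flanges of radius 134 mm and thickness 21 mm, joined by a core cylinder of radius 29 mm and height 146 mm. The lower flange rests on z = 0 and the three cylinders share a vertical axis.


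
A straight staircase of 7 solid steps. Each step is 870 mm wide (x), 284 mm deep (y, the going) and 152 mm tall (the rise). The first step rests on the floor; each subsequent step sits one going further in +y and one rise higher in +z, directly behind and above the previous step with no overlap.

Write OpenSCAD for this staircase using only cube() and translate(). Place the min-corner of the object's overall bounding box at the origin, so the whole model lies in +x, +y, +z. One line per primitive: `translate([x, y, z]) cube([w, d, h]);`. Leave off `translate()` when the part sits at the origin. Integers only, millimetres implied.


cube([870, 284, 152]);
translate([0, 284, 152]) cube([870, 284, 152]);
translate([0, 568, 304]) cube([870, 284, 152]);
translate([0, 852, 456]) cube([870, 284, 152]);
translate([0, 1136, 608]) cube([870, 284, 152]);
translate([0, 1420, 760]) cube([870, 284, 152]);
translate([0, 1704, 912]) cube([870, 284, 152]);


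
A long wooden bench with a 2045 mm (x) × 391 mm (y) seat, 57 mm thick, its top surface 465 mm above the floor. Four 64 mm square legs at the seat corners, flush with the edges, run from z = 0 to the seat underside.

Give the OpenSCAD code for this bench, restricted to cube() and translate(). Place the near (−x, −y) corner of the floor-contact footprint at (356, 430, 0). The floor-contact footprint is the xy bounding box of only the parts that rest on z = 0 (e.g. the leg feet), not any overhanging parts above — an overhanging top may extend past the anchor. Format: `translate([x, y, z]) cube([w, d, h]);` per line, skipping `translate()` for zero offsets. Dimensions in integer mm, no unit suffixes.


translate([356, 430, 408]) cube([2045, 391, 57]);
translate([356, 430, 0]) cube([64, 64, 408]);
translate([356, 757, 0]) cube([64, 64, 408]);
translate([2337, 430, 0]) cube([64, 64, 408]);
translate([2337, 757, 0]) cube([64, 64, 408]);


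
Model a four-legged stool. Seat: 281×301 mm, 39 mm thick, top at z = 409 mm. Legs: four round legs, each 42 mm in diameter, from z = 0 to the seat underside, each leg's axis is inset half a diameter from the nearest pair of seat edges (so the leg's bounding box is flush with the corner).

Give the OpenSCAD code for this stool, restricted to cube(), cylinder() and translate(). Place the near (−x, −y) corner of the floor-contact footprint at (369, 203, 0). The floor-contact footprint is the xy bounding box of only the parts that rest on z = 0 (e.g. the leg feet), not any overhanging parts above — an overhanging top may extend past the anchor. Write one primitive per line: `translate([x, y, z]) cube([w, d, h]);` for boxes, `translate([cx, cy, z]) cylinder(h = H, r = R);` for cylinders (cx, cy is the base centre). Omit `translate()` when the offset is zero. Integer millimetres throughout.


translate([369, 203, 370]) cube([281, 301, 39]);
translate([390, 224, 0]) cylinder(h = 370, r = 21);
translate([629, 224, 0]) cylinder(h = 370, r = 21);
translate([390, 483, 0]) cylinder(h = 370, r = 21);
translate([629, 483, 0]) cylinder(h = 370, r = 21);


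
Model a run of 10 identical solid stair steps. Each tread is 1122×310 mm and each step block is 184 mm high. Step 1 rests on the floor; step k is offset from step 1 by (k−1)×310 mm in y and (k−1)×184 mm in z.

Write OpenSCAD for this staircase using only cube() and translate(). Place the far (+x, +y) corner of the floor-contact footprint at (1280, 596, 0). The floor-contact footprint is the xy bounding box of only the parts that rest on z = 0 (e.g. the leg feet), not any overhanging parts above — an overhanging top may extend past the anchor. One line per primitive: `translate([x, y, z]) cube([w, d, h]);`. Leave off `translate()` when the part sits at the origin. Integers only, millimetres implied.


translate([158, 286, 0]) cube([1122, 310, 184]);
translate([158, 596, 184]) cube([1122, 310, 184]);
translate([158, 906, 368]) cube([1122, 310, 184]);
translate([158, 1216, 552]) cube([1122, 310, 184]);
translate([158, 1526, 736]) cube([1122, 310, 184]);
translate([158, 1836, 920]) cube([1122, 310, 184]);
translate([158, 2146, 1104]) cube([1122, 310, 184]);
translate([158, 2456, 1288]) cube([1122, 310, 184]);
translate([158, 2766, 1472]) cube([1122, 310, 184]);
translate([158, 3076, 1656]) cube([1122, 310, 184]);


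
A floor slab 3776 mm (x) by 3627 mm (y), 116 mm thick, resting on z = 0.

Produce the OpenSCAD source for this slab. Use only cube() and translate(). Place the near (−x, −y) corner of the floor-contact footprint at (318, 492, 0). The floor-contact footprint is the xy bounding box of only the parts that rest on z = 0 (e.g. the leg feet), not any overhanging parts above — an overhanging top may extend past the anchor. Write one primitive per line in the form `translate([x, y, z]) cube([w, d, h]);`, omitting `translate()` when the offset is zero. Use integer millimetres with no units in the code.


translate([318, 492, 0]) cube([3776, 3627, 116]);


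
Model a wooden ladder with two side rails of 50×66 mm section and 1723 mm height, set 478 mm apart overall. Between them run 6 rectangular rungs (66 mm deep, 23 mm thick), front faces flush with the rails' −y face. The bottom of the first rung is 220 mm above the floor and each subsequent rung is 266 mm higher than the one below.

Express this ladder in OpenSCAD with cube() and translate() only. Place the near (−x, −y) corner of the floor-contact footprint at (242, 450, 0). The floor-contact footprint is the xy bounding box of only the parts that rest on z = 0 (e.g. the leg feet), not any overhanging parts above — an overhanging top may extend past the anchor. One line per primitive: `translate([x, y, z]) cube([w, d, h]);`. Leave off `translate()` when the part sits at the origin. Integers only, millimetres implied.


// rung span = 478 - 2*50 = 378
// rung[k] z = 220 + k*266
translate([242, 450, 0]) cube([50, 66, 1723]);
translate([670, 450, 0]) cube([50, 66, 1723]);
translate([292, 450, 220]) cube([378, 66, 23]);
translate([292, 450, 486]) cube([378, 66, 23]);
translate([292, 450, 752]) cube([378, 66, 23]);
translate([292, 450, 1018]) cube([378, 66, 23]);
translate([292, 450, 1284]) cube([378, 66, 23]);
translate([292, 450, 1550]) cube([378, 66, 23]);


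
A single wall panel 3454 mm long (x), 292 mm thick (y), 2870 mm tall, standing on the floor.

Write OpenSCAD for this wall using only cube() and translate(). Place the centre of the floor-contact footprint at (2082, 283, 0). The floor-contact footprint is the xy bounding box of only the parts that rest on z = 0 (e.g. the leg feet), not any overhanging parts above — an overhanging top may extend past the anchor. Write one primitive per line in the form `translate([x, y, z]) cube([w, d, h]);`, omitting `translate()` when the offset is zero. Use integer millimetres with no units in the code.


translate([355, 137, 0]) cube([3454, 292, 2870]);


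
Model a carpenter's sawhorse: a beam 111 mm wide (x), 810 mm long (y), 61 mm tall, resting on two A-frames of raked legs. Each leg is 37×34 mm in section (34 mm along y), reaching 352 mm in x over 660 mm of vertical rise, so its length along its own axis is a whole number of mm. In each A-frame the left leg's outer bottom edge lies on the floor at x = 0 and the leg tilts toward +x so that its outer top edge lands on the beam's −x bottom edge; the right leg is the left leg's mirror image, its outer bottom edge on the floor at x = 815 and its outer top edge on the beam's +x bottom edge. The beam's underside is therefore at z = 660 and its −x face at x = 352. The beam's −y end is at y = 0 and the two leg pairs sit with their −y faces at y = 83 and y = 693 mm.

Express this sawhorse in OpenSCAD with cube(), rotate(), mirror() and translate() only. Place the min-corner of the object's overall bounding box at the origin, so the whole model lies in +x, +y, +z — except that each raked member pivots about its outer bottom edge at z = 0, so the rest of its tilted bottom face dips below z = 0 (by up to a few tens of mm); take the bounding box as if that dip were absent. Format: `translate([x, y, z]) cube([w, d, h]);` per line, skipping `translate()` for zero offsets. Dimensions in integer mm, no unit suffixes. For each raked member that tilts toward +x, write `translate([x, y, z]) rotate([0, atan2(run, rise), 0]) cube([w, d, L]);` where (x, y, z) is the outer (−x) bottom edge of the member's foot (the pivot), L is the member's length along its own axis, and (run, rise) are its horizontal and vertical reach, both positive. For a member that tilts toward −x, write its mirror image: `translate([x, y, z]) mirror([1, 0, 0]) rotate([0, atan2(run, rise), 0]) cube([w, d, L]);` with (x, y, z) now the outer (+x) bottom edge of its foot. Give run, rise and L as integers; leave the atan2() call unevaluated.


// leg length = √(352² + 660²) = 748
// right-leg outer foot x = 2·352 + 111 = 815
// beam min-corner = (352, 0, 660)
translate([352, 0, 660]) cube([111, 810, 61]);
translate([0, 83, 0]) rotate([0, atan2(352, 660), 0]) cube([37, 34, 748]);
translate([815, 83, 0]) mirror([1, 0, 0]) rotate([0, atan2(352, 660), 0]) cube([37, 34, 748]);
translate([0, 693, 0]) rotate([0, atan2(352, 660), 0]) cube([37, 34, 748]);
translate([815, 693, 0]) mirror([1, 0, 0]) rotate([0, atan2(352, 660), 0]) cube([37, 34, 748]);
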